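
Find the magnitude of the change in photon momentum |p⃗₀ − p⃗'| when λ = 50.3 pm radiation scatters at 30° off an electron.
6.7975e-24 kg·m/s

Photon momentum magnitude is p = h/λ.

Initial momentum:
p₀ = h/λ = 6.6261e-34/5.0300e-11 = 1.3173e-23 kg·m/s

After scattering:
λ' = λ + Δλ = 50.3 + 0.3251 = 50.6251 pm
p' = h/λ' = 6.6261e-34/5.0625e-11 = 1.3089e-23 kg·m/s

Momentum is a vector; the scattered photon's direction makes angle θ = 30° with the incident direction. The magnitude of the vector change Δp⃗ = p⃗₀ − p⃗' is found from the law of cosines:
|Δp⃗|² = p₀² + p'² − 2p₀p'cos θ
|Δp⃗|² = (1.3173e-23)² + (1.3089e-23)² − 2·1.3173e-23·1.3089e-23·cos(30°)
|Δp⃗| = 6.7975e-24 kg·m/s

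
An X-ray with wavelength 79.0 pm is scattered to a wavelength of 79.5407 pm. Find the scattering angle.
39.00°

First find the wavelength shift:
Δλ = λ' - λ = 79.5407 - 79.0 = 0.5407 pm

Using Δλ = λ_C(1 - cos θ), with λ_C = h/(m_e·c) ≈ 2.42631024 pm:
cos θ = 1 - Δλ/λ_C
cos θ = 1 - 0.5407/2.42631024
cos θ = 0.777151

θ = arccos(0.777151)
θ = 39.00°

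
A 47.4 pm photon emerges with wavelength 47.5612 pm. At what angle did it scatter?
21.00°

First find the wavelength shift:
Δλ = λ' - λ = 47.5612 - 47.4 = 0.1612 pm

Using Δλ = λ_C(1 - cos θ), with λ_C = h/(m_e·c) ≈ 2.42631024 pm:
cos θ = 1 - Δλ/λ_C
cos θ = 1 - 0.1612/2.42631024
cos θ = 0.933562

θ = arccos(0.933562)
θ = 21.00°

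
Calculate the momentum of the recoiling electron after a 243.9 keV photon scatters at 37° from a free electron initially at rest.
7.9832e-23 kg·m/s

The electron is initially at rest, so by conservation of momentum:
p⃗_e = p⃗₀ − p⃗'  (incident photon momentum minus scattered photon momentum)

Photon momentum magnitudes (p = h/λ = E/c):
λ₀ = hc/E₀ = 5.0834 pm → p₀ = h/λ₀ = 1.3035e-22 kg·m/s
Δλ = λ_C(1 − cos 37°) = 0.4886 pm
λ' = 5.5720 pm → p' = h/λ' = 1.1892e-22 kg·m/s

The scattered photon makes angle θ = 37° with the incident direction, so by the law of cosines:
|p⃗_e|² = p₀² + p'² − 2p₀p'cos θ
|p⃗_e|² = (1.3035e-22)² + (1.1892e-22)² − 2·1.3035e-22·1.1892e-22·cos(37°)
|p⃗_e| = 7.9832e-23 kg·m/s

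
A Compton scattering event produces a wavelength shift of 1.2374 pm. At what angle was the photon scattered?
60.66°

From the Compton formula Δλ = λ_C(1 - cos θ), we can solve for θ:

cos θ = 1 - Δλ/λ_C

Given:
- Δλ = 1.2374 pm
- λ_C = h/(m_e·c) ≈ 2.42631024 pm

cos θ = 1 - 1.2374/2.42631024
cos θ = 1 - 0.509992
cos θ = 0.490008

θ = arccos(0.490008)
θ = 60.66°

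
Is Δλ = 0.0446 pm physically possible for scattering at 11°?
Yes, consistent

Calculate the expected shift for θ = 11°:

Δλ_expected = λ_C(1 - cos(11°))
Δλ_expected = 2.4263 × (1 - cos(11°))
Δλ_expected = 2.4263 × 0.0184
Δλ_expected = 0.0446 pm

Given shift: 0.0446 pm
Expected shift: 0.0446 pm
Difference: 0.0000 pm

The values match. This is consistent with Compton scattering at the stated angle.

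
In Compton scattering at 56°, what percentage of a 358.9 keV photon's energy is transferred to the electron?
0.2364 (or 23.64%)

Calculate initial and final photon energies:

Initial: E₀ = 358.9 keV → λ₀ = 3.4546 pm
Compton shift: Δλ = 1.0695 pm
Final wavelength: λ' = 4.5241 pm
Final energy: E' = 274.0530 keV

Fractional energy loss:
(E₀ - E')/E₀ = (358.9000 - 274.0530)/358.9000
= 84.8470/358.9000
= 0.2364
= 23.64%

(Intermediate values are shown rounded; full precision is carried through to the final answer.)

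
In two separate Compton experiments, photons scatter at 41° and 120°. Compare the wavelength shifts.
120° produces the larger shift by a factor of 6.115

Calculate both shifts using Δλ = λ_C(1 - cos θ):

For θ₁ = 41°:
Δλ₁ = 2.4263 × (1 - cos(41°))
Δλ₁ = 2.4263 × 0.2453
Δλ₁ = 0.5952 pm

For θ₂ = 120°:
Δλ₂ = 2.4263 × (1 - cos(120°))
Δλ₂ = 2.4263 × 1.5000
Δλ₂ = 3.6395 pm

The 120° angle produces the larger shift.
Ratio: 3.6395/0.5952 = 6.115

(Intermediate values are shown rounded; full precision is carried through to the final answer.)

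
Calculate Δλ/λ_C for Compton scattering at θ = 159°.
1.9336 λ_C

The Compton shift formula is:
Δλ = λ_C(1 - cos θ)

Dividing both sides by λ_C:
Δλ/λ_C = 1 - cos θ

For θ = 159°:
Δλ/λ_C = 1 - cos(159°)
Δλ/λ_C = 1 - -0.9336
Δλ/λ_C = 1.9336

This means the shift is 1.9336 × λ_C = 4.6915 pm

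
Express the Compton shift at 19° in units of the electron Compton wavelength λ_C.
0.0545 λ_C

The Compton shift formula is:
Δλ = λ_C(1 - cos θ)

Dividing both sides by λ_C:
Δλ/λ_C = 1 - cos θ

For θ = 19°:
Δλ/λ_C = 1 - cos(19°)
Δλ/λ_C = 1 - 0.9455
Δλ/λ_C = 0.0545

This means the shift is 0.0545 × λ_C = 0.1322 pm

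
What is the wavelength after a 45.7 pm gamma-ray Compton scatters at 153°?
50.2882 pm

Using the Compton scattering formula:
λ' = λ + Δλ = λ + λ_C(1 - cos θ)

Given:
- Initial wavelength λ = 45.7 pm
- Scattering angle θ = 153°
- Compton wavelength λ_C ≈ 2.4263 pm

Calculate the shift:
Δλ = 2.4263 × (1 - cos(153°))
Δλ = 2.4263 × 1.8910
Δλ = 4.5882 pm

Final wavelength:
λ' = 45.7 + 4.5882 = 50.2882 pm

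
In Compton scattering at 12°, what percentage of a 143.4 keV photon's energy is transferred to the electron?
0.0061 (or 0.61%)

Calculate initial and final photon energies:

Initial: E₀ = 143.4 keV → λ₀ = 8.6460 pm
Compton shift: Δλ = 0.0530 pm
Final wavelength: λ' = 8.6991 pm
Final energy: E' = 142.5260 keV

Fractional energy loss:
(E₀ - E')/E₀ = (143.4000 - 142.5260)/143.4000
= 0.8740/143.4000
= 0.0061
= 0.61%

(Intermediate values are shown rounded; full precision is carried through to the final answer.)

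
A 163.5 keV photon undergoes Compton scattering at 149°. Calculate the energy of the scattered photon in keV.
102.5579 keV

First convert energy to wavelength:
λ = hc/E, with hc ≈ 1239.842 keV·pm (i.e. 1239.842 eV·nm)

For E = 163.5 keV = 163500 eV:
λ = 1239.842 keV·pm / 163.5 keV
λ = 7.5831 pm

Calculate the Compton shift:
Δλ = λ_C(1 - cos(149°)) = 2.4263 × 1.8572
Δλ = 4.5061 pm

Final wavelength:
λ' = 7.5831 + 4.5061 = 12.0892 pm

Final energy:
E' = hc/λ' = 1239.842 / 12.0892 = 102.5579 keV

(Intermediate values are shown rounded; full precision is carried through to the final answer.)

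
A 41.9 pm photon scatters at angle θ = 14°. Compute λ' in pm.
41.9721 pm

Using the Compton scattering formula:
λ' = λ + Δλ = λ + λ_C(1 - cos θ)

Given:
- Initial wavelength λ = 41.9 pm
- Scattering angle θ = 14°
- Compton wavelength λ_C ≈ 2.4263 pm

Calculate the shift:
Δλ = 2.4263 × (1 - cos(14°))
Δλ = 2.4263 × 0.0297
Δλ = 0.0721 pm

Final wavelength:
λ' = 41.9 + 0.0721 = 41.9721 pm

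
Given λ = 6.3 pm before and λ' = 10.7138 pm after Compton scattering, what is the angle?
145.00°

First find the wavelength shift:
Δλ = λ' - λ = 10.7138 - 6.3 = 4.4138 pm

Using Δλ = λ_C(1 - cos θ), with λ_C = h/(m_e·c) ≈ 2.42631024 pm:
cos θ = 1 - Δλ/λ_C
cos θ = 1 - 4.4138/2.42631024
cos θ = -0.819141

θ = arccos(-0.819141)
θ = 145.00°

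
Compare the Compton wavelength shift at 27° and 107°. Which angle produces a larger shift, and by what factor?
107° produces the larger shift by a factor of 11.857

Calculate both shifts using Δλ = λ_C(1 - cos θ):

For θ₁ = 27°:
Δλ₁ = 2.4263 × (1 - cos(27°))
Δλ₁ = 2.4263 × 0.1090
Δλ₁ = 0.2645 pm

For θ₂ = 107°:
Δλ₂ = 2.4263 × (1 - cos(107°))
Δλ₂ = 2.4263 × 1.2924
Δλ₂ = 3.1357 pm

The 107° angle produces the larger shift.
Ratio: 3.1357/0.2645 = 11.857

(Intermediate values are shown rounded; full precision is carried through to the final answer.)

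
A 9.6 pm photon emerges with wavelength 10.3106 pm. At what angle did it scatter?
45.00°

First find the wavelength shift:
Δλ = λ' - λ = 10.3106 - 9.6 = 0.7106 pm

Using Δλ = λ_C(1 - cos θ), with λ_C = h/(m_e·c) ≈ 2.42631024 pm:
cos θ = 1 - Δλ/λ_C
cos θ = 1 - 0.7106/2.42631024
cos θ = 0.707127

θ = arccos(0.707127)
θ = 45.00°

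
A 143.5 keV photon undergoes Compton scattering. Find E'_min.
91.8903 keV (at θ = 180°)

The scattered photon has minimum energy when its wavelength is maximum, i.e., when the Compton shift Δλ = λ_C(1 − cos θ) is maximum. This occurs at θ = 180° (backscattering), giving Δλ_max = 2λ_C = 4.8526 pm.

Initial wavelength: λ₀ = hc/E₀ = 8.6400 pm
Maximum final wavelength: λ'_max = λ₀ + 2λ_C = 8.6400 + 4.8526 = 13.4926 pm
Minimum final energy: E'_min = hc/λ'_max = 91.8903 keV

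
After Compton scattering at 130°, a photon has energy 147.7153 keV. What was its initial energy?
281.2999 keV

Convert final energy to wavelength (hc ≈ 1239.842 keV·pm):
λ' = hc/E' = 1239.842 / 147.7153 = 8.3935 pm

Calculate the Compton shift:
Δλ = λ_C(1 - cos(130°))
Δλ = 2.4263 × (1 - cos(130°))
Δλ = 3.9859 pm

Initial wavelength:
λ = λ' - Δλ = 8.3935 - 3.9859 = 4.4075 pm

Initial energy:
E = hc/λ = 1239.842 / 4.4075 = 281.2999 keV

(Intermediate values are shown rounded; full precision is carried through to the final answer.)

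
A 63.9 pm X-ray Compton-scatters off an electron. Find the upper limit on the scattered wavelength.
68.7526 pm (at θ = 180°)

The Compton shift is Δλ = λ_C(1 − cos θ).

Since cos θ ranges from −1 to 1, the factor (1 − cos θ) ranges from 0 to 2; the maximum shift occurs at θ = 180° (backscattering):
Δλ_max = 2λ_C = 2 × 2.4263 pm = 4.8526 pm

Maximum scattered wavelength:
λ'_max = λ₀ + Δλ_max = 63.9 + 4.8526 = 68.7526 pm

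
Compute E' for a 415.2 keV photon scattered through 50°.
321.7995 keV

First convert energy to wavelength:
λ = hc/E, with hc ≈ 1239.842 keV·pm (i.e. 1239.842 eV·nm)

For E = 415.2 keV = 415200 eV:
λ = 1239.842 keV·pm / 415.2 keV
λ = 2.9861 pm

Calculate the Compton shift:
Δλ = λ_C(1 - cos(50°)) = 2.4263 × 0.3572
Δλ = 0.8667 pm

Final wavelength:
λ' = 2.9861 + 0.8667 = 3.8528 pm

Final energy:
E' = hc/λ' = 1239.842 / 3.8528 = 321.7995 keV

(Intermediate values are shown rounded; full precision is carried through to the final answer.)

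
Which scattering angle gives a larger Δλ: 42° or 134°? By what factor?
134° produces the larger shift by a factor of 6.598

Calculate both shifts using Δλ = λ_C(1 - cos θ):

For θ₁ = 42°:
Δλ₁ = 2.4263 × (1 - cos(42°))
Δλ₁ = 2.4263 × 0.2569
Δλ₁ = 0.6232 pm

For θ₂ = 134°:
Δλ₂ = 2.4263 × (1 - cos(134°))
Δλ₂ = 2.4263 × 1.6947
Δλ₂ = 4.1118 pm

The 134° angle produces the larger shift.
Ratio: 4.1118/0.6232 = 6.598

(Intermediate values are shown rounded; full precision is carried through to the final answer.)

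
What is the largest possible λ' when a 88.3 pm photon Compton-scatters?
93.1526 pm (at θ = 180°)

The Compton shift is Δλ = λ_C(1 − cos θ).

Since cos θ ranges from −1 to 1, the factor (1 − cos θ) ranges from 0 to 2; the maximum shift occurs at θ = 180° (backscattering):
Δλ_max = 2λ_C = 2 × 2.4263 pm = 4.8526 pm

Maximum scattered wavelength:
λ'_max = λ₀ + Δλ_max = 88.3 + 4.8526 = 93.1526 pm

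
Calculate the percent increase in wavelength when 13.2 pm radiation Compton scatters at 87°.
17.4191%

Calculate the Compton shift:
Δλ = λ_C(1 - cos(87°))
Δλ = 2.4263 × (1 - cos(87°))
Δλ = 2.4263 × 0.9477
Δλ = 2.2993 pm

Percentage change:
(Δλ/λ₀) × 100 = (2.2993/13.2) × 100
= 17.4191%

(Intermediate values are shown rounded; full precision is carried through to the final answer.)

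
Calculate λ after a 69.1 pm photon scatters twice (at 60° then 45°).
71.0238 pm

Apply Compton shift twice:

First scattering at θ₁ = 60°:
Δλ₁ = λ_C(1 - cos(60°))
Δλ₁ = 2.4263 × 0.5000
Δλ₁ = 1.2132 pm

After first scattering:
λ₁ = 69.1 + 1.2132 = 70.3132 pm

Second scattering at θ₂ = 45°:
Δλ₂ = λ_C(1 - cos(45°))
Δλ₂ = 2.4263 × 0.2929
Δλ₂ = 0.7106 pm

Final wavelength:
λ₂ = 70.3132 + 0.7106 = 71.0238 pm

Total shift: Δλ_total = 1.2132 + 0.7106 = 1.9238 pm

(Intermediate values are shown rounded; full precision is carried through to the final answer.)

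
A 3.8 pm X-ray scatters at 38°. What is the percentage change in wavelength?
13.5356%

Calculate the Compton shift:
Δλ = λ_C(1 - cos(38°))
Δλ = 2.4263 × (1 - cos(38°))
Δλ = 2.4263 × 0.2120
Δλ = 0.5144 pm

Percentage change:
(Δλ/λ₀) × 100 = (0.5144/3.8) × 100
= 13.5356%

(Intermediate values are shown rounded; full precision is carried through to the final answer.)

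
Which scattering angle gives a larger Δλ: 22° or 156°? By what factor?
156° produces the larger shift by a factor of 26.279

Calculate both shifts using Δλ = λ_C(1 - cos θ):

For θ₁ = 22°:
Δλ₁ = 2.4263 × (1 - cos(22°))
Δλ₁ = 2.4263 × 0.0728
Δλ₁ = 0.1767 pm

For θ₂ = 156°:
Δλ₂ = 2.4263 × (1 - cos(156°))
Δλ₂ = 2.4263 × 1.9135
Δλ₂ = 4.6429 pm

The 156° angle produces the larger shift.
Ratio: 4.6429/0.1767 = 26.279

(Intermediate values are shown rounded; full precision is carried through to the final answer.)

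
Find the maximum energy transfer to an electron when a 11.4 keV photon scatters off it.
0.4869 keV

Maximum energy transfer occurs at θ = 180° (backscattering).

Initial photon: E₀ = 11.4 keV → λ₀ = 108.7581 pm

Maximum Compton shift (at 180°):
Δλ_max = 2λ_C = 2 × 2.4263 = 4.8526 pm

Final wavelength:
λ' = 108.7581 + 4.8526 = 113.6107 pm

Minimum photon energy (maximum energy to electron):
E'_min = hc/λ' = 10.9131 keV

Maximum electron kinetic energy:
K_max = E₀ - E'_min = 11.4000 - 10.9131 = 0.4869 keV

(Intermediate values are shown rounded; full precision is carried through to the final answer.)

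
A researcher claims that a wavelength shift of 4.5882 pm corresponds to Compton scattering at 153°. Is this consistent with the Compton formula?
Yes, consistent

Calculate the expected shift for θ = 153°:

Δλ_expected = λ_C(1 - cos(153°))
Δλ_expected = 2.4263 × (1 - cos(153°))
Δλ_expected = 2.4263 × 1.8910
Δλ_expected = 4.5882 pm

Given shift: 4.5882 pm
Expected shift: 4.5882 pm
Difference: 0.0000 pm

The values match. This is consistent with Compton scattering at the stated angle.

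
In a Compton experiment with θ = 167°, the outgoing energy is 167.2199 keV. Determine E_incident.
472.4997 keV

Convert final energy to wavelength (hc ≈ 1239.842 keV·pm):
λ' = hc/E' = 1239.842 / 167.2199 = 7.4144 pm

Calculate the Compton shift:
Δλ = λ_C(1 - cos(167°))
Δλ = 2.4263 × (1 - cos(167°))
Δλ = 4.7904 pm

Initial wavelength:
λ = λ' - Δλ = 7.4144 - 4.7904 = 2.6240 pm

Initial energy:
E = hc/λ = 1239.842 / 2.6240 = 472.4997 keV

(Intermediate values are shown rounded; full precision is carried through to the final answer.)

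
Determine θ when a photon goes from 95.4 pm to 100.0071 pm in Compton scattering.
154.00°

First find the wavelength shift:
Δλ = λ' - λ = 100.0071 - 95.4 = 4.6071 pm

Using Δλ = λ_C(1 - cos θ), with λ_C = h/(m_e·c) ≈ 2.42631024 pm:
cos θ = 1 - Δλ/λ_C
cos θ = 1 - 4.6071/2.42631024
cos θ = -0.898809

θ = arccos(-0.898809)
θ = 154.00°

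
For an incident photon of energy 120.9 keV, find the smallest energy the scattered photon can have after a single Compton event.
82.0668 keV (at θ = 180°)

The scattered photon has minimum energy when its wavelength is maximum, i.e., when the Compton shift Δλ = λ_C(1 − cos θ) is maximum. This occurs at θ = 180° (backscattering), giving Δλ_max = 2λ_C = 4.8526 pm.

Initial wavelength: λ₀ = hc/E₀ = 10.2551 pm
Maximum final wavelength: λ'_max = λ₀ + 2λ_C = 10.2551 + 4.8526 = 15.1077 pm
Minimum final energy: E'_min = hc/λ'_max = 82.0668 keV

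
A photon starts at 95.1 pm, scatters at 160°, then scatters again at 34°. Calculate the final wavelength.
100.2211 pm

Apply Compton shift twice:

First scattering at θ₁ = 160°:
Δλ₁ = λ_C(1 - cos(160°))
Δλ₁ = 2.4263 × 1.9397
Δλ₁ = 4.7063 pm

After first scattering:
λ₁ = 95.1 + 4.7063 = 99.8063 pm

Second scattering at θ₂ = 34°:
Δλ₂ = λ_C(1 - cos(34°))
Δλ₂ = 2.4263 × 0.1710
Δλ₂ = 0.4148 pm

Final wavelength:
λ₂ = 99.8063 + 0.4148 = 100.2211 pm

Total shift: Δλ_total = 4.7063 + 0.4148 = 5.1211 pm

(Intermediate values are shown rounded; full precision is carried through to the final answer.)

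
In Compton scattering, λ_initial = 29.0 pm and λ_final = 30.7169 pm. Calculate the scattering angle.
73.00°

First find the wavelength shift:
Δλ = λ' - λ = 30.7169 - 29.0 = 1.7169 pm

Using Δλ = λ_C(1 - cos θ), with λ_C = h/(m_e·c) ≈ 2.42631024 pm:
cos θ = 1 - Δλ/λ_C
cos θ = 1 - 1.7169/2.42631024
cos θ = 0.292382

θ = arccos(0.292382)
θ = 73.00°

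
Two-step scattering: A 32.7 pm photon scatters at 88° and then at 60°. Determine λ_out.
36.2548 pm

Apply Compton shift twice:

First scattering at θ₁ = 88°:
Δλ₁ = λ_C(1 - cos(88°))
Δλ₁ = 2.4263 × 0.9651
Δλ₁ = 2.3416 pm

After first scattering:
λ₁ = 32.7 + 2.3416 = 35.0416 pm

Second scattering at θ₂ = 60°:
Δλ₂ = λ_C(1 - cos(60°))
Δλ₂ = 2.4263 × 0.5000
Δλ₂ = 1.2132 pm

Final wavelength:
λ₂ = 35.0416 + 1.2132 = 36.2548 pm

Total shift: Δλ_total = 2.3416 + 1.2132 = 3.5548 pm

(Intermediate values are shown rounded; full precision is carried through to the final answer.)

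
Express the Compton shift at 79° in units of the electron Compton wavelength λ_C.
0.8092 λ_C

The Compton shift formula is:
Δλ = λ_C(1 - cos θ)

Dividing both sides by λ_C:
Δλ/λ_C = 1 - cos θ

For θ = 79°:
Δλ/λ_C = 1 - cos(79°)
Δλ/λ_C = 1 - 0.1908
Δλ/λ_C = 0.8092

This means the shift is 0.8092 × λ_C = 1.9633 pm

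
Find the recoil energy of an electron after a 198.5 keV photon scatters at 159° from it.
85.1432 keV

By energy conservation: K_e = E_initial - E_final

First find the scattered photon energy:
Initial wavelength: λ = hc/E = 6.2461 pm
Compton shift: Δλ = λ_C(1 - cos(159°)) = 4.6915 pm
Final wavelength: λ' = 6.2461 + 4.6915 = 10.9375 pm
Final photon energy: E' = hc/λ' = 113.3568 keV

Electron kinetic energy:
K_e = E - E' = 198.5000 - 113.3568 = 85.1432 keV

(Intermediate values are shown rounded; full precision is carried through to the final answer.)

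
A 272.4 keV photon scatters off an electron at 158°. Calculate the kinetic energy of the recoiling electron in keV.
138.0361 keV

By energy conservation: K_e = E_initial - E_final

First find the scattered photon energy:
Initial wavelength: λ = hc/E = 4.5515 pm
Compton shift: Δλ = λ_C(1 - cos(158°)) = 4.6759 pm
Final wavelength: λ' = 4.5515 + 4.6759 = 9.2275 pm
Final photon energy: E' = hc/λ' = 134.3639 keV

Electron kinetic energy:
K_e = E - E' = 272.4000 - 134.3639 = 138.0361 keV

(Intermediate values are shown rounded; full precision is carried through to the final answer.)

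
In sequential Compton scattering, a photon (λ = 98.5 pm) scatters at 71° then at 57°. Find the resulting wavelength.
101.2412 pm

Apply Compton shift twice:

First scattering at θ₁ = 71°:
Δλ₁ = λ_C(1 - cos(71°))
Δλ₁ = 2.4263 × 0.6744
Δλ₁ = 1.6364 pm

After first scattering:
λ₁ = 98.5 + 1.6364 = 100.1364 pm

Second scattering at θ₂ = 57°:
Δλ₂ = λ_C(1 - cos(57°))
Δλ₂ = 2.4263 × 0.4554
Δλ₂ = 1.1048 pm

Final wavelength:
λ₂ = 100.1364 + 1.1048 = 101.2412 pm

Total shift: Δλ_total = 1.6364 + 1.1048 = 2.7412 pm

(Intermediate values are shown rounded; full precision is carried through to the final answer.)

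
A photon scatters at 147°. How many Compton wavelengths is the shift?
1.8387 λ_C

The Compton shift formula is:
Δλ = λ_C(1 - cos θ)

Dividing both sides by λ_C:
Δλ/λ_C = 1 - cos θ

For θ = 147°:
Δλ/λ_C = 1 - cos(147°)
Δλ/λ_C = 1 - -0.8387
Δλ/λ_C = 1.8387

This means the shift is 1.8387 × λ_C = 4.4612 pm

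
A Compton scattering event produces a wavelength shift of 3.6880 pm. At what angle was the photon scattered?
121.33°

From the Compton formula Δλ = λ_C(1 - cos θ), we can solve for θ:

cos θ = 1 - Δλ/λ_C

Given:
- Δλ = 3.6880 pm
- λ_C = h/(m_e·c) ≈ 2.42631024 pm

cos θ = 1 - 3.6880/2.42631024
cos θ = 1 - 1.520003
cos θ = -0.520003

θ = arccos(-0.520003)
θ = 121.33°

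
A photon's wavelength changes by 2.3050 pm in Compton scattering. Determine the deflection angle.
87.13°

From the Compton formula Δλ = λ_C(1 - cos θ), we can solve for θ:

cos θ = 1 - Δλ/λ_C

Given:
- Δλ = 2.3050 pm
- λ_C = h/(m_e·c) ≈ 2.42631024 pm

cos θ = 1 - 2.3050/2.42631024
cos θ = 1 - 0.950002
cos θ = 0.049998

θ = arccos(0.049998)
θ = 87.13°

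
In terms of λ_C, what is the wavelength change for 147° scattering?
1.8387 λ_C

The Compton shift formula is:
Δλ = λ_C(1 - cos θ)

Dividing both sides by λ_C:
Δλ/λ_C = 1 - cos θ

For θ = 147°:
Δλ/λ_C = 1 - cos(147°)
Δλ/λ_C = 1 - -0.8387
Δλ/λ_C = 1.8387

This means the shift is 1.8387 × λ_C = 4.4612 pm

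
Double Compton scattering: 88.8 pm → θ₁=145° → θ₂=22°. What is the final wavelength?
93.3905 pm

Apply Compton shift twice:

First scattering at θ₁ = 145°:
Δλ₁ = λ_C(1 - cos(145°))
Δλ₁ = 2.4263 × 1.8192
Δλ₁ = 4.4138 pm

After first scattering:
λ₁ = 88.8 + 4.4138 = 93.2138 pm

Second scattering at θ₂ = 22°:
Δλ₂ = λ_C(1 - cos(22°))
Δλ₂ = 2.4263 × 0.0728
Δλ₂ = 0.1767 pm

Final wavelength:
λ₂ = 93.2138 + 0.1767 = 93.3905 pm

Total shift: Δλ_total = 4.4138 + 0.1767 = 4.5905 pm

(Intermediate values are shown rounded; full precision is carried through to the final answer.)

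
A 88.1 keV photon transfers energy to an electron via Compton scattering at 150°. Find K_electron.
21.4443 keV

By energy conservation: K_e = E_initial - E_final

First find the scattered photon energy:
Initial wavelength: λ = hc/E = 14.0731 pm
Compton shift: Δλ = λ_C(1 - cos(150°)) = 4.5276 pm
Final wavelength: λ' = 14.0731 + 4.5276 = 18.6007 pm
Final photon energy: E' = hc/λ' = 66.6557 keV

Electron kinetic energy:
K_e = E - E' = 88.1000 - 66.6557 = 21.4443 keV

(Intermediate values are shown rounded; full precision is carried through to the final answer.)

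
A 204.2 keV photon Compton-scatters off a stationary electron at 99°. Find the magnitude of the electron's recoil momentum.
1.4152e-22 kg·m/s

The electron is initially at rest, so by conservation of momentum:
p⃗_e = p⃗₀ − p⃗'  (incident photon momentum minus scattered photon momentum)

Photon momentum magnitudes (p = h/λ = E/c):
λ₀ = hc/E₀ = 6.0717 pm → p₀ = h/λ₀ = 1.0913e-22 kg·m/s
Δλ = λ_C(1 − cos 99°) = 2.8059 pm
λ' = 8.8776 pm → p' = h/λ' = 7.4638e-23 kg·m/s

The scattered photon makes angle θ = 99° with the incident direction, so by the law of cosines:
|p⃗_e|² = p₀² + p'² − 2p₀p'cos θ
|p⃗_e|² = (1.0913e-22)² + (7.4638e-23)² − 2·1.0913e-22·7.4638e-23·cos(99°)
|p⃗_e| = 1.4152e-22 kg·m/s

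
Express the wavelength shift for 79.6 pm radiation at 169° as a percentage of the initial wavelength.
6.0403%

Calculate the Compton shift:
Δλ = λ_C(1 - cos(169°))
Δλ = 2.4263 × (1 - cos(169°))
Δλ = 2.4263 × 1.9816
Δλ = 4.8080 pm

Percentage change:
(Δλ/λ₀) × 100 = (4.8080/79.6) × 100
= 6.0403%

(Intermediate values are shown rounded; full precision is carried through to the final answer.)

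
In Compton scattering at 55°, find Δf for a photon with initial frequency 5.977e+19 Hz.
1.022e+19 Hz (decrease)

Convert frequency to wavelength (c = 299792458 m/s):
λ₀ = c/f₀ = 299792458/5.977e+19 = 5.0157681e-12 m = 5.0158 pm

Calculate Compton shift:
Δλ = λ_C(1 - cos(55°)) = 1.0346 pm

Final wavelength:
λ' = λ₀ + Δλ = 5.0158 + 1.0346 = 6.0504 pm

Final frequency:
f' = c/λ' = 299792458/6.0504039e-12 = 4.9549164e+19 Hz

Frequency shift (decrease):
Δf = f₀ - f' = 5.977e+19 - 4.9549164e+19 = 1.022e+19 Hz

(Intermediate values are shown rounded; full precision is carried through to the final answer.)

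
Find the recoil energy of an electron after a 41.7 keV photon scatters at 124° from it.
4.7069 keV

By energy conservation: K_e = E_initial - E_final

First find the scattered photon energy:
Initial wavelength: λ = hc/E = 29.7324 pm
Compton shift: Δλ = λ_C(1 - cos(124°)) = 3.7831 pm
Final wavelength: λ' = 29.7324 + 3.7831 = 33.5155 pm
Final photon energy: E' = hc/λ' = 36.9931 keV

Electron kinetic energy:
K_e = E - E' = 41.7000 - 36.9931 = 4.7069 keV

(Intermediate values are shown rounded; full precision is carried through to the final answer.)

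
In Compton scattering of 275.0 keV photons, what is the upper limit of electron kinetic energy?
142.5543 keV

Maximum energy transfer occurs at θ = 180° (backscattering).

Initial photon: E₀ = 275.0 keV → λ₀ = 4.5085 pm

Maximum Compton shift (at 180°):
Δλ_max = 2λ_C = 2 × 2.4263 = 4.8526 pm

Final wavelength:
λ' = 4.5085 + 4.8526 = 9.3611 pm

Minimum photon energy (maximum energy to electron):
E'_min = hc/λ' = 132.4457 keV

Maximum electron kinetic energy:
K_max = E₀ - E'_min = 275.0000 - 132.4457 = 142.5543 keV

(Intermediate values are shown rounded; full precision is carried through to the final answer.)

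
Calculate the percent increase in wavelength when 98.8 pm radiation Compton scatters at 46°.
0.7499%

Calculate the Compton shift:
Δλ = λ_C(1 - cos(46°))
Δλ = 2.4263 × (1 - cos(46°))
Δλ = 2.4263 × 0.3053
Δλ = 0.7409 pm

Percentage change:
(Δλ/λ₀) × 100 = (0.7409/98.8) × 100
= 0.7499%

(Intermediate values are shown rounded; full precision is carried through to the final answer.)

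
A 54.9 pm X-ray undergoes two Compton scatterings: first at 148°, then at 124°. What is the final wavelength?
63.1670 pm

Apply Compton shift twice:

First scattering at θ₁ = 148°:
Δλ₁ = λ_C(1 - cos(148°))
Δλ₁ = 2.4263 × 1.8480
Δλ₁ = 4.4839 pm

After first scattering:
λ₁ = 54.9 + 4.4839 = 59.3839 pm

Second scattering at θ₂ = 124°:
Δλ₂ = λ_C(1 - cos(124°))
Δλ₂ = 2.4263 × 1.5592
Δλ₂ = 3.7831 pm

Final wavelength:
λ₂ = 59.3839 + 3.7831 = 63.1670 pm

Total shift: Δλ_total = 4.4839 + 3.7831 = 8.2670 pm

(Intermediate values are shown rounded; full precision is carried through to the final answer.)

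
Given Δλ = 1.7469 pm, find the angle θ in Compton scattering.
73.74°

From the Compton formula Δλ = λ_C(1 - cos θ), we can solve for θ:

cos θ = 1 - Δλ/λ_C

Given:
- Δλ = 1.7469 pm
- λ_C = h/(m_e·c) ≈ 2.42631024 pm

cos θ = 1 - 1.7469/2.42631024
cos θ = 1 - 0.719982
cos θ = 0.280018

θ = arccos(0.280018)
θ = 73.74°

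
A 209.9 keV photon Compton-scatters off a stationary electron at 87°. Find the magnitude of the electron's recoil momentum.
1.3474e-22 kg·m/s

The electron is initially at rest, so by conservation of momentum:
p⃗_e = p⃗₀ − p⃗'  (incident photon momentum minus scattered photon momentum)

Photon momentum magnitudes (p = h/λ = E/c):
λ₀ = hc/E₀ = 5.9068 pm → p₀ = h/λ₀ = 1.1218e-22 kg·m/s
Δλ = λ_C(1 − cos 87°) = 2.2993 pm
λ' = 8.2061 pm → p' = h/λ' = 8.0745e-23 kg·m/s

The scattered photon makes angle θ = 87° with the incident direction, so by the law of cosines:
|p⃗_e|² = p₀² + p'² − 2p₀p'cos θ
|p⃗_e|² = (1.1218e-22)² + (8.0745e-23)² − 2·1.1218e-22·8.0745e-23·cos(87°)
|p⃗_e| = 1.3474e-22 kg·m/s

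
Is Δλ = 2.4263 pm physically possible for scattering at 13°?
No, inconsistent

Calculate the expected shift for θ = 13°:

Δλ_expected = λ_C(1 - cos(13°))
Δλ_expected = 2.4263 × (1 - cos(13°))
Δλ_expected = 2.4263 × 0.0256
Δλ_expected = 0.0622 pm

Given shift: 2.4263 pm
Expected shift: 0.0622 pm
Difference: 2.3641 pm

The values do not match. The given shift corresponds to θ ≈ 90.0°, not 13°.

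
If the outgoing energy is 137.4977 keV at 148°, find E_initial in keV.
273.4999 keV

Convert final energy to wavelength (hc ≈ 1239.842 keV·pm):
λ' = hc/E' = 1239.842 / 137.4977 = 9.0172 pm

Calculate the Compton shift:
Δλ = λ_C(1 - cos(148°))
Δλ = 2.4263 × (1 - cos(148°))
Δλ = 4.4839 pm

Initial wavelength:
λ = λ' - Δλ = 9.0172 - 4.4839 = 4.5332 pm

Initial energy:
E = hc/λ = 1239.842 / 4.5332 = 273.4999 keV

(Intermediate values are shown rounded; full precision is carried through to the final answer.)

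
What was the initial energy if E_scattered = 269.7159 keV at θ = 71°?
418.8000 keV

Convert final energy to wavelength (hc ≈ 1239.842 keV·pm):
λ' = hc/E' = 1239.842 / 269.7159 = 4.5968 pm

Calculate the Compton shift:
Δλ = λ_C(1 - cos(71°))
Δλ = 2.4263 × (1 - cos(71°))
Δλ = 1.6364 pm

Initial wavelength:
λ = λ' - Δλ = 4.5968 - 1.6364 = 2.9605 pm

Initial energy:
E = hc/λ = 1239.842 / 2.9605 = 418.8000 keV

(Intermediate values are shown rounded; full precision is carried through to the final answer.)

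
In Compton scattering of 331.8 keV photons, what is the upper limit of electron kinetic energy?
187.4533 keV

Maximum energy transfer occurs at θ = 180° (backscattering).

Initial photon: E₀ = 331.8 keV → λ₀ = 3.7367 pm

Maximum Compton shift (at 180°):
Δλ_max = 2λ_C = 2 × 2.4263 = 4.8526 pm

Final wavelength:
λ' = 3.7367 + 4.8526 = 8.5893 pm

Minimum photon energy (maximum energy to electron):
E'_min = hc/λ' = 144.3467 keV

Maximum electron kinetic energy:
K_max = E₀ - E'_min = 331.8000 - 144.3467 = 187.4533 keV

(Intermediate values are shown rounded; full precision is carried through to the final answer.)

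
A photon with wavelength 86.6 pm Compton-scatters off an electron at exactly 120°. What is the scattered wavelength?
90.2395 pm

Using the Compton formula: λ' = λ + λ_C(1 − cos θ)

For θ = 120°, cos θ = -1/2 (exact) = -0.5000, so:
1 − cos 120° = 1 − (-1/2) = 1.5000

Δλ = λ_C × 1.5000 = 2.4263 × 1.5000 = 3.6395 pm

λ' = 86.6 + 3.6395 = 90.2395 pm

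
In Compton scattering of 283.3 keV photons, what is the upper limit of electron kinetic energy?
148.9587 keV

Maximum energy transfer occurs at θ = 180° (backscattering).

Initial photon: E₀ = 283.3 keV → λ₀ = 4.3764 pm

Maximum Compton shift (at 180°):
Δλ_max = 2λ_C = 2 × 2.4263 = 4.8526 pm

Final wavelength:
λ' = 4.3764 + 4.8526 = 9.2290 pm

Minimum photon energy (maximum energy to electron):
E'_min = hc/λ' = 134.3413 keV

Maximum electron kinetic energy:
K_max = E₀ - E'_min = 283.3000 - 134.3413 = 148.9587 keV

(Intermediate values are shown rounded; full precision is carried through to the final answer.)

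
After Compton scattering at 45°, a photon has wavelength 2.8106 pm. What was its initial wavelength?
2.1000 pm

From λ' = λ + Δλ, we have λ = λ' - Δλ

First calculate the Compton shift:
Δλ = λ_C(1 - cos θ)
Δλ = 2.4263 × (1 - cos(45°))
Δλ = 2.4263 × 0.2929
Δλ = 0.7106 pm

Initial wavelength:
λ = λ' - Δλ
λ = 2.8106 - 0.7106
λ = 2.1000 pm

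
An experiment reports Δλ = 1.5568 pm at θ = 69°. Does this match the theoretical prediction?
Yes, consistent

Calculate the expected shift for θ = 69°:

Δλ_expected = λ_C(1 - cos(69°))
Δλ_expected = 2.4263 × (1 - cos(69°))
Δλ_expected = 2.4263 × 0.6416
Δλ_expected = 1.5568 pm

Given shift: 1.5568 pm
Expected shift: 1.5568 pm
Difference: 0.0000 pm

The values match. This is consistent with Compton scattering at the stated angle.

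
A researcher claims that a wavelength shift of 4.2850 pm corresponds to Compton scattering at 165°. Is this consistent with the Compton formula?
No, inconsistent

Calculate the expected shift for θ = 165°:

Δλ_expected = λ_C(1 - cos(165°))
Δλ_expected = 2.4263 × (1 - cos(165°))
Δλ_expected = 2.4263 × 1.9659
Δλ_expected = 4.7699 pm

Given shift: 4.2850 pm
Expected shift: 4.7699 pm
Difference: 0.4850 pm

The values do not match. The given shift corresponds to θ ≈ 140.0°, not 165°.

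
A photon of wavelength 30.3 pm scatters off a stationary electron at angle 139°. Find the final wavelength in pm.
34.5575 pm

Using the Compton scattering formula:
λ' = λ + Δλ = λ + λ_C(1 - cos θ)

Given:
- Initial wavelength λ = 30.3 pm
- Scattering angle θ = 139°
- Compton wavelength λ_C ≈ 2.4263 pm

Calculate the shift:
Δλ = 2.4263 × (1 - cos(139°))
Δλ = 2.4263 × 1.7547
Δλ = 4.2575 pm

Final wavelength:
λ' = 30.3 + 4.2575 = 34.5575 pm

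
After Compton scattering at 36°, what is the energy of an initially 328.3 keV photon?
292.4200 keV

First convert energy to wavelength:
λ = hc/E, with hc ≈ 1239.842 keV·pm (i.e. 1239.842 eV·nm)

For E = 328.3 keV = 328300 eV:
λ = 1239.842 keV·pm / 328.3 keV
λ = 3.7766 pm

Calculate the Compton shift:
Δλ = λ_C(1 - cos(36°)) = 2.4263 × 0.1910
Δλ = 0.4634 pm

Final wavelength:
λ' = 3.7766 + 0.4634 = 4.2399 pm

Final energy:
E' = hc/λ' = 1239.842 / 4.2399 = 292.4200 keV

(Intermediate values are shown rounded; full precision is carried through to the final answer.)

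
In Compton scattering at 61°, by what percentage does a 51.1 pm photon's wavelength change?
2.4462%

Calculate the Compton shift:
Δλ = λ_C(1 - cos(61°))
Δλ = 2.4263 × (1 - cos(61°))
Δλ = 2.4263 × 0.5152
Δλ = 1.2500 pm

Percentage change:
(Δλ/λ₀) × 100 = (1.2500/51.1) × 100
= 2.4462%

(Intermediate values are shown rounded; full precision is carried through to the final answer.)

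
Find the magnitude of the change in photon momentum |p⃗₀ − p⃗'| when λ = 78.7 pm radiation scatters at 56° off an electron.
7.8530e-24 kg·m/s

Photon momentum magnitude is p = h/λ.

Initial momentum:
p₀ = h/λ = 6.6261e-34/7.8700e-11 = 8.4194e-24 kg·m/s

After scattering:
λ' = λ + Δλ = 78.7 + 1.0695 = 79.7695 pm
p' = h/λ' = 6.6261e-34/7.9770e-11 = 8.3065e-24 kg·m/s

Momentum is a vector; the scattered photon's direction makes angle θ = 56° with the incident direction. The magnitude of the vector change Δp⃗ = p⃗₀ − p⃗' is found from the law of cosines:
|Δp⃗|² = p₀² + p'² − 2p₀p'cos θ
|Δp⃗|² = (8.4194e-24)² + (8.3065e-24)² − 2·8.4194e-24·8.3065e-24·cos(56°)
|Δp⃗| = 7.8530e-24 kg·m/s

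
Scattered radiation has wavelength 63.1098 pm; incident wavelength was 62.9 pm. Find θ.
24.00°

First find the wavelength shift:
Δλ = λ' - λ = 63.1098 - 62.9 = 0.2098 pm

Using Δλ = λ_C(1 - cos θ), with λ_C = h/(m_e·c) ≈ 2.42631024 pm:
cos θ = 1 - Δλ/λ_C
cos θ = 1 - 0.2098/2.42631024
cos θ = 0.913531

θ = arccos(0.913531)
θ = 24.00°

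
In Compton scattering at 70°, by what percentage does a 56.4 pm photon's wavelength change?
2.8306%

Calculate the Compton shift:
Δλ = λ_C(1 - cos(70°))
Δλ = 2.4263 × (1 - cos(70°))
Δλ = 2.4263 × 0.6580
Δλ = 1.5965 pm

Percentage change:
(Δλ/λ₀) × 100 = (1.5965/56.4) × 100
= 2.8306%

(Intermediate values are shown rounded; full precision is carried through to the final answer.)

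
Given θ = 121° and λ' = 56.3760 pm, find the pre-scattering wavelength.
52.7000 pm

From λ' = λ + Δλ, we have λ = λ' - Δλ

First calculate the Compton shift:
Δλ = λ_C(1 - cos θ)
Δλ = 2.4263 × (1 - cos(121°))
Δλ = 2.4263 × 1.5150
Δλ = 3.6760 pm

Initial wavelength:
λ = λ' - Δλ
λ = 56.3760 - 3.6760
λ = 52.7000 pm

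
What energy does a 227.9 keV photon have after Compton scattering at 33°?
212.6030 keV

First convert energy to wavelength:
λ = hc/E, with hc ≈ 1239.842 keV·pm (i.e. 1239.842 eV·nm)

For E = 227.9 keV = 227900 eV:
λ = 1239.842 keV·pm / 227.9 keV
λ = 5.4403 pm

Calculate the Compton shift:
Δλ = λ_C(1 - cos(33°)) = 2.4263 × 0.1613
Δλ = 0.3914 pm

Final wavelength:
λ' = 5.4403 + 0.3914 = 5.8317 pm

Final energy:
E' = hc/λ' = 1239.842 / 5.8317 = 212.6030 keV

(Intermediate values are shown rounded; full precision is carried through to the final answer.)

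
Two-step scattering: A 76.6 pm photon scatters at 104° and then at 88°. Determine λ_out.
81.9549 pm

Apply Compton shift twice:

First scattering at θ₁ = 104°:
Δλ₁ = λ_C(1 - cos(104°))
Δλ₁ = 2.4263 × 1.2419
Δλ₁ = 3.0133 pm

After first scattering:
λ₁ = 76.6 + 3.0133 = 79.6133 pm

Second scattering at θ₂ = 88°:
Δλ₂ = λ_C(1 - cos(88°))
Δλ₂ = 2.4263 × 0.9651
Δλ₂ = 2.3416 pm

Final wavelength:
λ₂ = 79.6133 + 2.3416 = 81.9549 pm

Total shift: Δλ_total = 3.0133 + 2.3416 = 5.3549 pm

(Intermediate values are shown rounded; full precision is carried through to the final answer.)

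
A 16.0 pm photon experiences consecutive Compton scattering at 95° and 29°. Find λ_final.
18.9420 pm

Apply Compton shift twice:

First scattering at θ₁ = 95°:
Δλ₁ = λ_C(1 - cos(95°))
Δλ₁ = 2.4263 × 1.0872
Δλ₁ = 2.6378 pm

After first scattering:
λ₁ = 16.0 + 2.6378 = 18.6378 pm

Second scattering at θ₂ = 29°:
Δλ₂ = λ_C(1 - cos(29°))
Δλ₂ = 2.4263 × 0.1254
Δλ₂ = 0.3042 pm

Final wavelength:
λ₂ = 18.6378 + 0.3042 = 18.9420 pm

Total shift: Δλ_total = 2.6378 + 0.3042 = 2.9420 pm

(Intermediate values are shown rounded; full precision is carried through to the final answer.)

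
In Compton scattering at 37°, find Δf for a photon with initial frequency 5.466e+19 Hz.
4.471e+18 Hz (decrease)

Convert frequency to wavelength (c = 299792458 m/s):
λ₀ = c/f₀ = 299792458/5.466e+19 = 5.4846772e-12 m = 5.4847 pm

Calculate Compton shift:
Δλ = λ_C(1 - cos(37°)) = 0.4886 pm

Final wavelength:
λ' = λ₀ + Δλ = 5.4847 + 0.4886 = 5.9732 pm

Final frequency:
f' = c/λ' = 299792458/5.9732500e-12 = 5.0189170e+19 Hz

Frequency shift (decrease):
Δf = f₀ - f' = 5.466e+19 - 5.0189170e+19 = 4.471e+18 Hz

(Intermediate values are shown rounded; full precision is carried through to the final answer.)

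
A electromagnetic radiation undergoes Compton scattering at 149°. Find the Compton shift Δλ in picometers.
4.5061 pm

Using the Compton scattering formula:
Δλ = λ_C(1 - cos θ)

where λ_C = h/(m_e·c) ≈ 2.4263 pm is the Compton wavelength of an electron.

For θ = 149°:
cos(149°) = -0.8572
1 - cos(149°) = 1.8572

Δλ = 2.4263 × 1.8572
Δλ = 4.5061 pm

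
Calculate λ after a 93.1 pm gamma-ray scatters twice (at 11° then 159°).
97.8360 pm

Apply Compton shift twice:

First scattering at θ₁ = 11°:
Δλ₁ = λ_C(1 - cos(11°))
Δλ₁ = 2.4263 × 0.0184
Δλ₁ = 0.0446 pm

After first scattering:
λ₁ = 93.1 + 0.0446 = 93.1446 pm

Second scattering at θ₂ = 159°:
Δλ₂ = λ_C(1 - cos(159°))
Δλ₂ = 2.4263 × 1.9336
Δλ₂ = 4.6915 pm

Final wavelength:
λ₂ = 93.1446 + 4.6915 = 97.8360 pm

Total shift: Δλ_total = 0.0446 + 4.6915 = 4.7360 pm

(Intermediate values are shown rounded; full precision is carried through to the final answer.)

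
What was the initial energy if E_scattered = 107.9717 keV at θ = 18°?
109.1000 keV

Convert final energy to wavelength (hc ≈ 1239.842 keV·pm):
λ' = hc/E' = 1239.842 / 107.9717 = 11.4830 pm

Calculate the Compton shift:
Δλ = λ_C(1 - cos(18°))
Δλ = 2.4263 × (1 - cos(18°))
Δλ = 0.1188 pm

Initial wavelength:
λ = λ' - Δλ = 11.4830 - 0.1188 = 11.3643 pm

Initial energy:
E = hc/λ = 1239.842 / 11.3643 = 109.1000 keV

(Intermediate values are shown rounded; full precision is carried through to the final answer.)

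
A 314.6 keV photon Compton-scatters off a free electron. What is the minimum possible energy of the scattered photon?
140.9932 keV (at θ = 180°)

The scattered photon has minimum energy when its wavelength is maximum, i.e., when the Compton shift Δλ = λ_C(1 − cos θ) is maximum. This occurs at θ = 180° (backscattering), giving Δλ_max = 2λ_C = 4.8526 pm.

Initial wavelength: λ₀ = hc/E₀ = 3.9410 pm
Maximum final wavelength: λ'_max = λ₀ + 2λ_C = 3.9410 + 4.8526 = 8.7936 pm
Minimum final energy: E'_min = hc/λ'_max = 140.9932 keV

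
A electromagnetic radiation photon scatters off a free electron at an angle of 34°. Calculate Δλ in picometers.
0.4148 pm

Using the Compton scattering formula:
Δλ = λ_C(1 - cos θ)

where λ_C = h/(m_e·c) ≈ 2.4263 pm is the Compton wavelength of an electron.

For θ = 34°:
cos(34°) = 0.8290
1 - cos(34°) = 0.1710

Δλ = 2.4263 × 0.1710
Δλ = 0.4148 pm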